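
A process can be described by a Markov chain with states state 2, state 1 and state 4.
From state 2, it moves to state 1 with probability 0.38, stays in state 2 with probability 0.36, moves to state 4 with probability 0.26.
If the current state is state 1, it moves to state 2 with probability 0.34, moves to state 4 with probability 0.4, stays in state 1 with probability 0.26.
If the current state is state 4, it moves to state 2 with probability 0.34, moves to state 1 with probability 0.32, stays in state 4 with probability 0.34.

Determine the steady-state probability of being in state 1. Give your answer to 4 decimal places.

Let the stationary distribution be π with π = πP and π_1 + π_2 + π_3 = 1.
π_1 = 0.36·π_1 + 0.34·π_2 + 0.34·π_3
π_2 = 0.38·π_1 + 0.26·π_2 + 0.32·π_3
Solving with the normalization constraint gives π = (0.3469, 0.3215, 0.3315).
So the stationary probability of state 1 is 0.3215.

0.3215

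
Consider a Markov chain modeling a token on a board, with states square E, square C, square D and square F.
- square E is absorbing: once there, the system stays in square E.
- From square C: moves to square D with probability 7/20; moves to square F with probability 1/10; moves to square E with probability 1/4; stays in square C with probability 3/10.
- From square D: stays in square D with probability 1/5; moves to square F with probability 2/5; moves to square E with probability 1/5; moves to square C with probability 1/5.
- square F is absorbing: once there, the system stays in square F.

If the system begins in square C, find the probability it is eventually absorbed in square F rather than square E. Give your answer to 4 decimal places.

0.4490

Let h(s) be the probability of absorption at square F starting from transient state s. Then h(square F) = 1 and h(square E) = 0. By first-step analysis:
h(square C) = 0.25·0 + 0.3·h(square C) + 0.35·h(square D) + 0.1·1
h(square D) = 0.2·0 + 0.2·h(square C) + 0.2·h(square D) + 0.4·1
Solving: h(square C) = 0.4490, h(square D) = 0.6122.
Starting from square C, the probability is 0.4490.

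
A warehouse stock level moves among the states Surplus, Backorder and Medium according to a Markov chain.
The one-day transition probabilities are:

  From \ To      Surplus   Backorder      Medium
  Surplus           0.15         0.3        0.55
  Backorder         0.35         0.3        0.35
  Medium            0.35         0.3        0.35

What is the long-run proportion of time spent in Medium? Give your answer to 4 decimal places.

Let the stationary distribution be π with π = πP and π_1 + π_2 + π_3 = 1.
π_1 = 0.15·π_1 + 0.35·π_2 + 0.35·π_3
π_2 = 0.3·π_1 + 0.3·π_2 + 0.3·π_3
Solving with the normalization constraint gives π = (0.2917, 0.3000, 0.4083).
So the stationary probability of Medium is 0.4083.

0.4083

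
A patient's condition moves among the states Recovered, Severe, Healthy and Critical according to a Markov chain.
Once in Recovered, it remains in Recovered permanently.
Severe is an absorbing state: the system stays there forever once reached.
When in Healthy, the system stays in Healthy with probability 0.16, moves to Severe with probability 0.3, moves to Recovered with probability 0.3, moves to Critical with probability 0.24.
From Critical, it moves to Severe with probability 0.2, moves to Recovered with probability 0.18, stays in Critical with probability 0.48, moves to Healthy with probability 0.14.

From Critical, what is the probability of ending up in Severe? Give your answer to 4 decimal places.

0.5208

Let h(s) be the probability of absorption at Severe starting from transient state s. Then h(Severe) = 1 and h(Recovered) = 0. By first-step analysis:
h(Healthy) = 0.3·0 + 0.3·1 + 0.16·h(Healthy) + 0.24·h(Critical)
h(Critical) = 0.18·0 + 0.2·1 + 0.14·h(Healthy) + 0.48·h(Critical)
Solving: h(Healthy) = 0.5060, h(Critical) = 0.5208.
Starting from Critical, the probability is 0.5208.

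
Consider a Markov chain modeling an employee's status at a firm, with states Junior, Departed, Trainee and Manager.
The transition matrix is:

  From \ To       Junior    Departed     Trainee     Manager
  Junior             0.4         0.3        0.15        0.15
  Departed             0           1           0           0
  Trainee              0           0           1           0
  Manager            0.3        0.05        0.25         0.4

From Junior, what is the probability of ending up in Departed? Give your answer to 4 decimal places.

0.5952

Let h(s) be the probability of absorption at Departed starting from transient state s. Then h(Departed) = 1 and h(Trainee) = 0. By first-step analysis:
h(Junior) = 0.4·h(Junior) + 0.3·1 + 0.15·0 + 0.15·h(Manager)
h(Manager) = 0.3·h(Junior) + 0.05·1 + 0.25·0 + 0.4·h(Manager)
Solving: h(Junior) = 0.5952, h(Manager) = 0.3810.
Starting from Junior, the probability is 0.5952.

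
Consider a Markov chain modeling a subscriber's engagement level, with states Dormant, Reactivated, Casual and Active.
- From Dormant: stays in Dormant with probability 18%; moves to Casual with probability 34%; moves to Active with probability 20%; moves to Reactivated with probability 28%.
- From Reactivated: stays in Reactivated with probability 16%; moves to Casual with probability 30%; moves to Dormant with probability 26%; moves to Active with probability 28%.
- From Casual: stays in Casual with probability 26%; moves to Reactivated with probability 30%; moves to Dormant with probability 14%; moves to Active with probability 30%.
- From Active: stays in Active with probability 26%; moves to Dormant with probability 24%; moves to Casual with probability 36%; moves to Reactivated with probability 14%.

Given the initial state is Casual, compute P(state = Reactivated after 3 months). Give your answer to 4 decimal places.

0.2239

Propagate the distribution vector 3 months from Casual.
After 0 months: (0.0000, 0.0000, 1.0000, 0.0000)
After 1 month: (0.1400, 0.3000, 0.2600, 0.3000)
After 2 months: (0.2116, 0.2072, 0.3132, 0.2680)
After 3 months: (0.2001, 0.2239, 0.3120, 0.2640)
P(in Reactivated after 3 months) = 0.2239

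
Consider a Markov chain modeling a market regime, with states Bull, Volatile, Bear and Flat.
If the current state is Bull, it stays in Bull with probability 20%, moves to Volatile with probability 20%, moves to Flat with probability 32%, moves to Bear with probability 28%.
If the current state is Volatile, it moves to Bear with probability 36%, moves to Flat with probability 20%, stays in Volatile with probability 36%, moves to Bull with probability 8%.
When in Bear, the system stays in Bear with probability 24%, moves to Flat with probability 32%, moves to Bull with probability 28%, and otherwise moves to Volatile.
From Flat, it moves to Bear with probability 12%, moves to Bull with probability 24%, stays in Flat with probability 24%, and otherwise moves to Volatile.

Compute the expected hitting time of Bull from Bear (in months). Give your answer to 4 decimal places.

Let t(s) be the expected number of months to first reach Bull from state s, with t(Bull) = 0. Conditioning on the first month:
t(Volatile) = 1 + 0.36·t(Volatile) + 0.36·t(Bear) + 0.2·t(Flat)
t(Bear) = 1 + 0.16·t(Volatile) + 0.24·t(Bear) + 0.32·t(Flat)
t(Flat) = 1 + 0.4·t(Volatile) + 0.12·t(Bear) + 0.24·t(Flat)
Solving: t(Volatile) = 5.7925, t(Bear) = 4.6844, t(Flat) = 5.1041.
Expected months from Bear to Bull: 4.6844.

4.6844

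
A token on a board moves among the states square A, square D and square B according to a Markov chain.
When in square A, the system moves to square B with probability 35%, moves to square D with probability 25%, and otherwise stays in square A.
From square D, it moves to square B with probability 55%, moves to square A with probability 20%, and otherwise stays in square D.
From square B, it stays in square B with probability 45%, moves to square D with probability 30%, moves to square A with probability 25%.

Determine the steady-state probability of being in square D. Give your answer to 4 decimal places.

0.2725

Let the stationary distribution be π with π = πP and π_1 + π_2 + π_3 = 1.
π_1 = 0.4·π_1 + 0.2·π_2 + 0.25·π_3
π_2 = 0.25·π_1 + 0.25·π_2 + 0.3·π_3
Solving with the normalization constraint gives π = (0.2781, 0.2725, 0.4494).
So the stationary probability of square D is 0.2725.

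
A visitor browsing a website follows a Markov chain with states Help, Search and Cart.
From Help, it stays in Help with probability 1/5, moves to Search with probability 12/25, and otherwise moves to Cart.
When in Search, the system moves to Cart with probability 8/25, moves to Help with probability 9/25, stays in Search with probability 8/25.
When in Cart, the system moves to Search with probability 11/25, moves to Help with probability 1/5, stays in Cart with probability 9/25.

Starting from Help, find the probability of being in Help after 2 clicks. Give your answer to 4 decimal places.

Sum over the intermediate state after 1 click:
P = P(Help→Help)·P(Help→Help) + P(Help→Search)·P(Search→Help) + P(Help→Cart)·P(Cart→Help)
  = 0.2×0.2 + 0.48×0.36 + 0.32×0.2
  = 0.0400 + 0.1728 + 0.0640 = 0.2768

0.2768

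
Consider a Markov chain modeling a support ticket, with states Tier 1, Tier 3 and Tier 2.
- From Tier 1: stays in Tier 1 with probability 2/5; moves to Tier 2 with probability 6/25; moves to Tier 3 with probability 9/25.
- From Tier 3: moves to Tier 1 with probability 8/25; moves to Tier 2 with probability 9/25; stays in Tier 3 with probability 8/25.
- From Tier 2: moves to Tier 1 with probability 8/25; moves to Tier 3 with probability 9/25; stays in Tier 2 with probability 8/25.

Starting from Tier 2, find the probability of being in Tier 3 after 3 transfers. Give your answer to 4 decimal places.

Propagate the distribution vector 3 transfers from Tier 2.
After 0 transfers: (0.0000, 0.0000, 1.0000)
After 1 transfer: (0.3200, 0.3600, 0.3200)
After 2 transfers: (0.3456, 0.3456, 0.3088)
After 3 transfers: (0.3476, 0.3462, 0.3062)
P(in Tier 3 after 3 transfers) = 0.3462

0.3462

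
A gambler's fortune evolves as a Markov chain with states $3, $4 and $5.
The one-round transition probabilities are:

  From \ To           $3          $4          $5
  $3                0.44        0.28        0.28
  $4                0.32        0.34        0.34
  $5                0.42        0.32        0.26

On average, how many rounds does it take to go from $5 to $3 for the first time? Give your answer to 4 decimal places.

Let t(s) be the expected number of rounds to first reach $3 from state s, with t($3) = 0. Conditioning on the first round:
t($4) = 1 + 0.34·t($4) + 0.34·t($5)
t($5) = 1 + 0.32·t($4) + 0.26·t($5)
Solving: t($4) = 2.8451, t($5) = 2.5817.
Expected rounds from $5 to $3: 2.5817.

2.5817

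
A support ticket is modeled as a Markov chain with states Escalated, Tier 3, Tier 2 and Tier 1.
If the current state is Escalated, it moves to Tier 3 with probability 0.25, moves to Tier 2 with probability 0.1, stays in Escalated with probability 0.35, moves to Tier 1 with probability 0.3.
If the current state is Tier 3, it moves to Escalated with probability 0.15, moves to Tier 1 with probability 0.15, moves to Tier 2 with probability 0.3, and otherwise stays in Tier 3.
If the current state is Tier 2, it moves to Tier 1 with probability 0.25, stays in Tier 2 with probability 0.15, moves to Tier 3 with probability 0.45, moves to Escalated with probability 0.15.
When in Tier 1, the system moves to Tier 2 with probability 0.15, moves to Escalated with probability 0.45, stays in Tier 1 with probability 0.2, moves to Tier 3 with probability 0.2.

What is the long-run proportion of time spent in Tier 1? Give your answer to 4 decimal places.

0.2200

Let the stationary distribution be π with π = πP and π_1 + π_2 + π_3 + π_4 = 1.
π_1 = 0.35·π_1 + 0.15·π_2 + 0.15·π_3 + 0.45·π_4
π_2 = 0.25·π_1 + 0.4·π_2 + 0.45·π_3 + 0.2·π_4
π_3 = 0.1·π_1 + 0.3·π_2 + 0.15·π_3 + 0.15·π_4
Solving with the normalization constraint gives π = (0.2700, 0.3248, 0.1852, 0.2200).
So the stationary probability of Tier 1 is 0.2200.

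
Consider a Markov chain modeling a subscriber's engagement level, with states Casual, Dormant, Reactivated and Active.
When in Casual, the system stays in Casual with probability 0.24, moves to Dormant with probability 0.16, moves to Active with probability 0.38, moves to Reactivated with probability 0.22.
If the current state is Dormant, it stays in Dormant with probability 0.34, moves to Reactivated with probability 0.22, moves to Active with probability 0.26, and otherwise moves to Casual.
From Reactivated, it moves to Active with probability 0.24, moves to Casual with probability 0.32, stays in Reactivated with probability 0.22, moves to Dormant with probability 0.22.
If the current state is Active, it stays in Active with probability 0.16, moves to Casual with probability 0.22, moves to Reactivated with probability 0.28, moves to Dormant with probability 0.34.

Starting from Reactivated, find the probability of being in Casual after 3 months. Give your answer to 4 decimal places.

Propagate the distribution vector 3 months from Reactivated.
After 0 months: (0.0000, 0.0000, 1.0000, 0.0000)
After 1 month: (0.3200, 0.2200, 0.2200, 0.2400)
After 2 months: (0.2396, 0.2560, 0.2344, 0.2700)
After 3 months: (0.2380, 0.2687, 0.2362, 0.2571)
P(in Casual after 3 months) = 0.2380

0.2380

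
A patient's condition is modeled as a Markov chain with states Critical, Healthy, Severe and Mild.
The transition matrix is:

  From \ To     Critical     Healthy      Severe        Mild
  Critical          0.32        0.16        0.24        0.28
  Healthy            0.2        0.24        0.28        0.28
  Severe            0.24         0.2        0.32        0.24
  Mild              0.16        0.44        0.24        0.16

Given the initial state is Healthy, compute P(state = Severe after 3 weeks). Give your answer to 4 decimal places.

0.2725

Propagate the distribution vector 3 weeks from Healthy.
After 0 weeks: (0.0000, 1.0000, 0.0000, 0.0000)
After 1 week: (0.2000, 0.2400, 0.2800, 0.2800)
After 2 weeks: (0.2240, 0.2688, 0.2720, 0.2352)
After 3 weeks: (0.2284, 0.2582, 0.2725, 0.2409)
P(in Severe after 3 weeks) = 0.2725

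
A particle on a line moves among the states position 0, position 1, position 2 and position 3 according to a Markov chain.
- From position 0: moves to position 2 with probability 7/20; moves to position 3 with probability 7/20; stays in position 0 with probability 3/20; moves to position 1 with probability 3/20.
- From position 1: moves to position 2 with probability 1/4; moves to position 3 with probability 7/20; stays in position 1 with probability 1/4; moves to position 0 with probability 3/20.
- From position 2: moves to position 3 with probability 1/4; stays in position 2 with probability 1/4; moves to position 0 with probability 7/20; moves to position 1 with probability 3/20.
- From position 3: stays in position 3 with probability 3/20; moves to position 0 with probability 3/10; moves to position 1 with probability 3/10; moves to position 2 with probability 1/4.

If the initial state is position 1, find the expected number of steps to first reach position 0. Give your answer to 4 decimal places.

4.1558

Let t(s) be the expected number of steps to first reach position 0 from state s, with t(position 0) = 0. Conditioning on the first step:
t(position 1) = 1 + 0.25·t(position 1) + 0.25·t(position 2) + 0.35·t(position 3)
t(position 2) = 1 + 0.15·t(position 1) + 0.25·t(position 2) + 0.25·t(position 3)
t(position 3) = 1 + 0.3·t(position 1) + 0.25·t(position 2) + 0.15·t(position 3)
Solving: t(position 1) = 4.1558, t(position 2) = 3.3766, t(position 3) = 3.6364.
Expected steps from position 1 to position 0: 4.1558.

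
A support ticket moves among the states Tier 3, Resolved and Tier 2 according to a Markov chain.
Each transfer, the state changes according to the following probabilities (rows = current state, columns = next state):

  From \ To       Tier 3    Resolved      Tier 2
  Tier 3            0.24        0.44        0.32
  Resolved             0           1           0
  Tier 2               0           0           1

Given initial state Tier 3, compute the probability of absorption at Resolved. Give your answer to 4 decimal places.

0.5789

Let h(s) be the probability of absorption at Resolved starting from transient state s. Then h(Resolved) = 1 and h(Tier 2) = 0. By first-step analysis:
h(Tier 3) = 0.24·h(Tier 3) + 0.44·1 + 0.32·0
Solving: h(Tier 3) = 0.5789.
Starting from Tier 3, the probability is 0.5789.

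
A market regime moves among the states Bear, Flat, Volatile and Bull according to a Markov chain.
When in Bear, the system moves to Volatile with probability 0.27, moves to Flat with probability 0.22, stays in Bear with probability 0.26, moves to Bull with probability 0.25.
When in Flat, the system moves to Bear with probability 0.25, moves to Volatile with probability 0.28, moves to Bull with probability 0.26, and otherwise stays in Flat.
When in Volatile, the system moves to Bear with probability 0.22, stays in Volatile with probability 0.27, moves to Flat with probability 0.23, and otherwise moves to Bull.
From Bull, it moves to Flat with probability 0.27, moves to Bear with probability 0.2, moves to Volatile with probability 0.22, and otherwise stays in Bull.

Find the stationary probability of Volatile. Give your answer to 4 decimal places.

0.2585

Let the stationary distribution be π with π = πP and π_1 + π_2 + π_3 + π_4 = 1.
π_1 = 0.26·π_1 + 0.25·π_2 + 0.22·π_3 + 0.2·π_4
π_2 = 0.22·π_1 + 0.21·π_2 + 0.23·π_3 + 0.27·π_4
π_3 = 0.27·π_1 + 0.28·π_2 + 0.27·π_3 + 0.22·π_4
Solving with the normalization constraint gives π = (0.2307, 0.2341, 0.2585, 0.2767).
So the stationary probability of Volatile is 0.2585.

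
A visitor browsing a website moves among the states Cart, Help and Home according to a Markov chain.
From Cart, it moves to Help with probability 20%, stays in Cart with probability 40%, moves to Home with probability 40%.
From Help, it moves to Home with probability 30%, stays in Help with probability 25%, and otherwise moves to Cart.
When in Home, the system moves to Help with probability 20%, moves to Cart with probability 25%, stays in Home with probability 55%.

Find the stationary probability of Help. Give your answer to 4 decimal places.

Let the stationary distribution be π with π = πP and π_1 + π_2 + π_3 = 1.
π_1 = 0.4·π_1 + 0.45·π_2 + 0.25·π_3
π_2 = 0.2·π_1 + 0.25·π_2 + 0.2·π_3
Solving with the normalization constraint gives π = (0.3437, 0.2105, 0.4458).
So the stationary probability of Help is 0.2105.

0.2105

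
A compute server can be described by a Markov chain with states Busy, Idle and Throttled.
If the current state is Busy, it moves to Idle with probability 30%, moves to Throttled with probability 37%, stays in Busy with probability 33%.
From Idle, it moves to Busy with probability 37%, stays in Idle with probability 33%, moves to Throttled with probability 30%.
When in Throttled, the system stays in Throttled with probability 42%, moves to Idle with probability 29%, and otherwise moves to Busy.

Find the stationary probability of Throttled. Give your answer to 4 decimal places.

0.3670

Let the stationary distribution be π with π = πP and π_1 + π_2 + π_3 = 1.
π_1 = 0.33·π_1 + 0.37·π_2 + 0.29·π_3
π_2 = 0.3·π_1 + 0.33·π_2 + 0.29·π_3
Solving with the normalization constraint gives π = (0.3275, 0.3055, 0.3670).
So the stationary probability of Throttled is 0.3670.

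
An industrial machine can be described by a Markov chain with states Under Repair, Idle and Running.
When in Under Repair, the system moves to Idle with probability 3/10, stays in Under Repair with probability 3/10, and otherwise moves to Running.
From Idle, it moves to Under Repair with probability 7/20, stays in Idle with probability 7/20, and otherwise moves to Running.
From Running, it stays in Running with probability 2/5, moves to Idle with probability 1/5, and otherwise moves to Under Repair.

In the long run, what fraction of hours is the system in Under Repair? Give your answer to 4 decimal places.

0.3511

Let the stationary distribution be π with π = πP and π_1 + π_2 + π_3 = 1.
π_1 = 0.3·π_1 + 0.35·π_2 + 0.4·π_3
π_2 = 0.3·π_1 + 0.35·π_2 + 0.2·π_3
Solving with the normalization constraint gives π = (0.3511, 0.2766, 0.3723).
So the stationary probability of Under Repair is 0.3511.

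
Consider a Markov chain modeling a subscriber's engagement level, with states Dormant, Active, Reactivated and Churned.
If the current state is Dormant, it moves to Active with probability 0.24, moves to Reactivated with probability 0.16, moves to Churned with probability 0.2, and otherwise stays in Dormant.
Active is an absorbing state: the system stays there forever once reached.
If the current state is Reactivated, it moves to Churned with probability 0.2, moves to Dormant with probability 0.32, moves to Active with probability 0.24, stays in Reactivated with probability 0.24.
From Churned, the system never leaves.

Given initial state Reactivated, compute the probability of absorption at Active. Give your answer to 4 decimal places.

Let h(s) be the probability of absorption at Active starting from transient state s. Then h(Active) = 1 and h(Churned) = 0. By first-step analysis:
h(Dormant) = 0.4·h(Dormant) + 0.24·1 + 0.16·h(Reactivated) + 0.2·0
h(Reactivated) = 0.32·h(Dormant) + 0.24·1 + 0.24·h(Reactivated) + 0.2·0
Solving: h(Dormant) = 0.5455, h(Reactivated) = 0.5455.
Starting from Reactivated, the probability is 0.5455.

0.5455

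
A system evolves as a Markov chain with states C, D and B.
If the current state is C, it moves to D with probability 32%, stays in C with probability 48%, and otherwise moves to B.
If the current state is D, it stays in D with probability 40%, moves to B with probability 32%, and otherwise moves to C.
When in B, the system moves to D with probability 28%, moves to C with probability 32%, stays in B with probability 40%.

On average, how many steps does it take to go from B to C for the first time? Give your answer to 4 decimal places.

Let t(s) be the expected number of steps to first reach C from state s, with t(C) = 0. Conditioning on the first step:
t(D) = 1 + 0.4·t(D) + 0.32·t(B)
t(B) = 1 + 0.28·t(D) + 0.4·t(B)
Solving: t(D) = 3.4024, t(B) = 3.2544.
Expected steps from B to C: 3.2544.

3.2544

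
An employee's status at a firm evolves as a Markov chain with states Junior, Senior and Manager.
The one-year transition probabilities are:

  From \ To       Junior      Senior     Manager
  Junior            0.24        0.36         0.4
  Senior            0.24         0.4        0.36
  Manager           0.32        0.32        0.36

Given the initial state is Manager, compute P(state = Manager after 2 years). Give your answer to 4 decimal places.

Sum over the intermediate state after 1 year:
P = P(Manager→Junior)·P(Junior→Manager) + P(Manager→Senior)·P(Senior→Manager) + P(Manager→Manager)·P(Manager→Manager)
  = 0.32×0.4 + 0.32×0.36 + 0.36×0.36
  = 0.1280 + 0.1152 + 0.1296 = 0.3728

0.3728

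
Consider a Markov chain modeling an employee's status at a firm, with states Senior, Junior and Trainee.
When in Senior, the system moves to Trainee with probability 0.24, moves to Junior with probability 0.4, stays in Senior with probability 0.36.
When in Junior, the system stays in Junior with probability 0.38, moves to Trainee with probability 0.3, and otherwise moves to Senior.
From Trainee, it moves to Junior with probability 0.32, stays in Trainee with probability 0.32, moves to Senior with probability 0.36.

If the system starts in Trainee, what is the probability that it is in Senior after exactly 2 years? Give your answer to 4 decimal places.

0.3472

Sum over the intermediate state after 1 year:
P = P(Trainee→Senior)·P(Senior→Senior) + P(Trainee→Junior)·P(Junior→Senior) + P(Trainee→Trainee)·P(Trainee→Senior)
  = 0.36×0.36 + 0.32×0.32 + 0.32×0.36
  = 0.1296 + 0.1024 + 0.1152 = 0.3472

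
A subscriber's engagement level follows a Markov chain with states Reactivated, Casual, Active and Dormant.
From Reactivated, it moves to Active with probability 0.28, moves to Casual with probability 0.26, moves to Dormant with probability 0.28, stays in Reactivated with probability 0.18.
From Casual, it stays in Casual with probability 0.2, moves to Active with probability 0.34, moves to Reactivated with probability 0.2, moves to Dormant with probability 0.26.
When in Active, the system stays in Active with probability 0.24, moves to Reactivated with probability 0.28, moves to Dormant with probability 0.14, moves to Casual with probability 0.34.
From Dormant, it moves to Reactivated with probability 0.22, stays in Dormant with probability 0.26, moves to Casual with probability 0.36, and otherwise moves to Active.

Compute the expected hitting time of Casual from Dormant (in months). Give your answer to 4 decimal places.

Let t(s) be the expected number of months to first reach Casual from state s, with t(Casual) = 0. Conditioning on the first month:
t(Reactivated) = 1 + 0.18·t(Reactivated) + 0.28·t(Active) + 0.28·t(Dormant)
t(Active) = 1 + 0.28·t(Reactivated) + 0.24·t(Active) + 0.14·t(Dormant)
t(Dormant) = 1 + 0.22·t(Reactivated) + 0.16·t(Active) + 0.26·t(Dormant)
Solving: t(Reactivated) = 3.2955, t(Active) = 3.0821, t(Dormant) = 2.9975.
Expected months from Dormant to Casual: 2.9975.

2.9975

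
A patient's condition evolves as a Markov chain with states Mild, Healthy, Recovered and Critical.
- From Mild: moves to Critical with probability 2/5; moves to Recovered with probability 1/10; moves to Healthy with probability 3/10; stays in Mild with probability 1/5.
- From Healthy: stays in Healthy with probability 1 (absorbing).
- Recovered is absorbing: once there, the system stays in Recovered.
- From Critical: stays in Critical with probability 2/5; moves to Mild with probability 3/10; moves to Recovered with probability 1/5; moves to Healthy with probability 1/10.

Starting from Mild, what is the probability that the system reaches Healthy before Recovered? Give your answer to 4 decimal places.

Let h(s) be the probability of absorption at Healthy starting from transient state s. Then h(Healthy) = 1 and h(Recovered) = 0. By first-step analysis:
h(Mild) = 0.2·h(Mild) + 0.3·1 + 0.1·0 + 0.4·h(Critical)
h(Critical) = 0.3·h(Mild) + 0.1·1 + 0.2·0 + 0.4·h(Critical)
Solving: h(Mild) = 0.6111, h(Critical) = 0.4722.
Starting from Mild, the probability is 0.6111.

0.6111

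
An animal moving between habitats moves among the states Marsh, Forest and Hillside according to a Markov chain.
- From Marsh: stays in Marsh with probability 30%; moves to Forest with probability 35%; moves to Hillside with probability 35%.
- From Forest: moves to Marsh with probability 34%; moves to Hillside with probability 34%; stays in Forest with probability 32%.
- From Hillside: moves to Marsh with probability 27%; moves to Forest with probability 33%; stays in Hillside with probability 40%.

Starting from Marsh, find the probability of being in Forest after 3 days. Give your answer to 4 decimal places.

Propagate the distribution vector 3 days from Marsh.
After 0 days: (1.0000, 0.0000, 0.0000)
After 1 day: (0.3000, 0.3500, 0.3500)
After 2 days: (0.3035, 0.3325, 0.3640)
After 3 days: (0.3024, 0.3327, 0.3649)
P(in Forest after 3 days) = 0.3327

0.3327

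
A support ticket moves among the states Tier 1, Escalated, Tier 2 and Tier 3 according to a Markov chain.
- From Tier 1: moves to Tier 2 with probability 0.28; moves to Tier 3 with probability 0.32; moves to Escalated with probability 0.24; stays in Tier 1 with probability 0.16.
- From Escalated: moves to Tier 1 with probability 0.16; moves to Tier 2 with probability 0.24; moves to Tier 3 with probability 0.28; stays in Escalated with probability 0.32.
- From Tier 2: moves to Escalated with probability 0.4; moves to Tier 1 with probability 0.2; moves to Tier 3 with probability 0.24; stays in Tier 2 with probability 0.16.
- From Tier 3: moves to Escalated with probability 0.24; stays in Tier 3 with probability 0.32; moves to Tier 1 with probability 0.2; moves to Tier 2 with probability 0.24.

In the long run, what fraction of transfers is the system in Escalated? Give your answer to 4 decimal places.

Let the stationary distribution be π with π = πP and π_1 + π_2 + π_3 + π_4 = 1.
π_1 = 0.16·π_1 + 0.16·π_2 + 0.2·π_3 + 0.2·π_4
π_2 = 0.24·π_1 + 0.32·π_2 + 0.4·π_3 + 0.24·π_4
π_3 = 0.28·π_1 + 0.24·π_2 + 0.16·π_3 + 0.24·π_4
Solving with the normalization constraint gives π = (0.1807, 0.3007, 0.2289, 0.2897).
So the stationary probability of Escalated is 0.3007.

0.3007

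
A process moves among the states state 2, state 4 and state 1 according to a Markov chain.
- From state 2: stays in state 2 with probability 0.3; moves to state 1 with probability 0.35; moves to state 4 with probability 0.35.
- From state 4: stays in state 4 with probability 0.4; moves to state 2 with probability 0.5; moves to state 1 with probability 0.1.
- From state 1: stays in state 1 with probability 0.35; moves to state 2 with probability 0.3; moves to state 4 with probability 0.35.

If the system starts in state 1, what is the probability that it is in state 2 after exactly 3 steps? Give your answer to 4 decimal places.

0.3735

Propagate the distribution vector 3 steps from state 1.
After 0 steps: (0.0000, 0.0000, 1.0000)
After 1 step: (0.3000, 0.3500, 0.3500)
After 2 steps: (0.3700, 0.3675, 0.2625)
After 3 steps: (0.3735, 0.3684, 0.2581)
P(in state 2 after 3 steps) = 0.3735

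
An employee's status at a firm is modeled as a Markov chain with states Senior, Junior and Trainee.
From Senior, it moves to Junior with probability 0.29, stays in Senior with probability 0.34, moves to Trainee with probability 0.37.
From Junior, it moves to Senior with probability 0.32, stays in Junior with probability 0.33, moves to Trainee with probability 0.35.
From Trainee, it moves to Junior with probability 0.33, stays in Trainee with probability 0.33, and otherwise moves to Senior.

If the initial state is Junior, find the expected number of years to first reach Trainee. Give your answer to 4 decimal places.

Let t(s) be the expected number of years to first reach Trainee from state s, with t(Trainee) = 0. Conditioning on the first year:
t(Senior) = 1 + 0.34·t(Senior) + 0.29·t(Junior)
t(Junior) = 1 + 0.32·t(Senior) + 0.33·t(Junior)
Solving: t(Senior) = 2.7476, t(Junior) = 2.8048.
Expected years from Junior to Trainee: 2.8048.

2.8048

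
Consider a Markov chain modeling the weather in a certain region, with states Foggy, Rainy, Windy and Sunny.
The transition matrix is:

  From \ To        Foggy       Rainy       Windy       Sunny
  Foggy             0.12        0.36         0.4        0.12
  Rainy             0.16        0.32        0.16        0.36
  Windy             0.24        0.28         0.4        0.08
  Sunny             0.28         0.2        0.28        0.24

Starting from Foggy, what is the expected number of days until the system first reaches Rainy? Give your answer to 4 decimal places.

3.2245

Let t(s) be the expected number of days to first reach Rainy from state s, with t(Rainy) = 0. Conditioning on the first day:
t(Foggy) = 1 + 0.12·t(Foggy) + 0.4·t(Windy) + 0.12·t(Sunny)
t(Windy) = 1 + 0.24·t(Foggy) + 0.4·t(Windy) + 0.08·t(Sunny)
t(Sunny) = 1 + 0.28·t(Foggy) + 0.28·t(Windy) + 0.24·t(Sunny)
Solving: t(Foggy) = 3.2245, t(Windy) = 3.4603, t(Sunny) = 3.7786.
Expected days from Foggy to Rainy: 3.2245.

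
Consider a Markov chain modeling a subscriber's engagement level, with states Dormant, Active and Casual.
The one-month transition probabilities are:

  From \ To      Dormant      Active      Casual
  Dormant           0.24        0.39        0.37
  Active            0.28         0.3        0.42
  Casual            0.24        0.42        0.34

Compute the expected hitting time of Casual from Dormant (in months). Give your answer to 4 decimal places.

2.5781

Let t(s) be the expected number of months to first reach Casual from state s, with t(Casual) = 0. Conditioning on the first month:
t(Dormant) = 1 + 0.24·t(Dormant) + 0.39·t(Active)
t(Active) = 1 + 0.28·t(Dormant) + 0.3·t(Active)
Solving: t(Dormant) = 2.5781, t(Active) = 2.4598.
Expected months from Dormant to Casual: 2.5781.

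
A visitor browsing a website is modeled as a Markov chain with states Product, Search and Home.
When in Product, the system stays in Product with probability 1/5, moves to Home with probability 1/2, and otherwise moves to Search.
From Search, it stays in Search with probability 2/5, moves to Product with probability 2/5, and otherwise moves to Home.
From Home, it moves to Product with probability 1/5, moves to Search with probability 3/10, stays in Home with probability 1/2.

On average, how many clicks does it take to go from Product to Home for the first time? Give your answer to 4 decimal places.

2.5000

Let t(s) be the expected number of clicks to first reach Home from state s, with t(Home) = 0. Conditioning on the first click:
t(Product) = 1 + 0.2·t(Product) + 0.3·t(Search)
t(Search) = 1 + 0.4·t(Product) + 0.4·t(Search)
Solving: t(Product) = 2.5000, t(Search) = 3.3333.
Expected clicks from Product to Home: 2.5000.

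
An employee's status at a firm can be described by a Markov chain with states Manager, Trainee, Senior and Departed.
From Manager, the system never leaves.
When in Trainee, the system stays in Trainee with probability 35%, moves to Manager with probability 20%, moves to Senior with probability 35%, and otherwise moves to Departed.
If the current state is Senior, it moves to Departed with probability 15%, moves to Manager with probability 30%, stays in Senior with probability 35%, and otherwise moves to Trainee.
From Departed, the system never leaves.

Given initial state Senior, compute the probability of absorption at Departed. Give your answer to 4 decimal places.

0.3333

Let h(s) be the probability of absorption at Departed starting from transient state s. Then h(Departed) = 1 and h(Manager) = 0. By first-step analysis:
h(Trainee) = 0.2·0 + 0.35·h(Trainee) + 0.35·h(Senior) + 0.1·1
h(Senior) = 0.3·0 + 0.2·h(Trainee) + 0.35·h(Senior) + 0.15·1
Solving: h(Trainee) = 0.3333, h(Senior) = 0.3333.
Starting from Senior, the probability is 0.3333.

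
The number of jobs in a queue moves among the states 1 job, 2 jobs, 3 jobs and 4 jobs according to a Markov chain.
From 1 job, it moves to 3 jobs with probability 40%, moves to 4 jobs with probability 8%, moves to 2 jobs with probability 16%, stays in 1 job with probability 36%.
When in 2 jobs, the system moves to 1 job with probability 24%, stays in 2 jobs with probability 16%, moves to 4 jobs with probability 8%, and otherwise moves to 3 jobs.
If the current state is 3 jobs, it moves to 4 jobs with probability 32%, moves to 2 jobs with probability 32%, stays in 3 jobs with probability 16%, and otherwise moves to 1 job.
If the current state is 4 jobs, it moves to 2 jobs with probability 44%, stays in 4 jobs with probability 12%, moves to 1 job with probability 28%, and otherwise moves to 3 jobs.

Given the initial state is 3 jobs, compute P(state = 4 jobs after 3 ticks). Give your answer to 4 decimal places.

0.1628

Propagate the distribution vector 3 ticks from 3 jobs.
After 0 ticks: (0.0000, 0.0000, 1.0000, 0.0000)
After 1 tick: (0.2000, 0.3200, 0.1600, 0.3200)
After 2 ticks: (0.2704, 0.2752, 0.3232, 0.1312)
After 3 ticks: (0.2648, 0.2484, 0.3240, 0.1628)
P(in 4 jobs after 3 ticks) = 0.1628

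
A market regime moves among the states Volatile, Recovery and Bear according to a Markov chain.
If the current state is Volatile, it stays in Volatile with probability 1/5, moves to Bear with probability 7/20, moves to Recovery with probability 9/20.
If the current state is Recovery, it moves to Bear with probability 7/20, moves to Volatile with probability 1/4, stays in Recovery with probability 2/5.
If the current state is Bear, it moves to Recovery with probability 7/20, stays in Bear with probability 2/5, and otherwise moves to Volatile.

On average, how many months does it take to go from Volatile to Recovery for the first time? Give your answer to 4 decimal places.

2.4204

Let t(s) be the expected number of months to first reach Recovery from state s, with t(Recovery) = 0. Conditioning on the first month:
t(Volatile) = 1 + 0.2·t(Volatile) + 0.35·t(Bear)
t(Bear) = 1 + 0.25·t(Volatile) + 0.4·t(Bear)
Solving: t(Volatile) = 2.4204, t(Bear) = 2.6752.
Expected months from Volatile to Recovery: 2.4204.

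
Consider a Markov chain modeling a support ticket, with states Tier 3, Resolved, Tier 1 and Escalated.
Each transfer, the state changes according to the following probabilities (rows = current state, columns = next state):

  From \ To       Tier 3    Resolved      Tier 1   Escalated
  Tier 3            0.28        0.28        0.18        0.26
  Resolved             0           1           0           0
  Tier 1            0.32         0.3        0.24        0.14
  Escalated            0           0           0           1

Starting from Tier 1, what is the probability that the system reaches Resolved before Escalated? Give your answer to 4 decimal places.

0.6242

Let h(s) be the probability of absorption at Resolved starting from transient state s. Then h(Resolved) = 1 and h(Escalated) = 0. By first-step analysis:
h(Tier 3) = 0.28·h(Tier 3) + 0.28·1 + 0.18·h(Tier 1) + 0.26·0
h(Tier 1) = 0.32·h(Tier 3) + 0.3·1 + 0.24·h(Tier 1) + 0.14·0
Solving: h(Tier 3) = 0.5449, h(Tier 1) = 0.6242.
Starting from Tier 1, the probability is 0.6242.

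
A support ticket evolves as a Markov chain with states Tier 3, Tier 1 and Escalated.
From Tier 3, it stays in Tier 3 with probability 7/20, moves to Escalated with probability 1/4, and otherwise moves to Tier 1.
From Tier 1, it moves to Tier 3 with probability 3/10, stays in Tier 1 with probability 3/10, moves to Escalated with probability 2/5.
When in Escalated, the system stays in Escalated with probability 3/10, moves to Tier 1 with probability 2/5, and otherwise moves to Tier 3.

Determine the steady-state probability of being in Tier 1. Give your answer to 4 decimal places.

0.3636

Let the stationary distribution be π with π = πP and π_1 + π_2 + π_3 = 1.
π_1 = 0.35·π_1 + 0.3·π_2 + 0.3·π_3
π_2 = 0.4·π_1 + 0.3·π_2 + 0.4·π_3
Solving with the normalization constraint gives π = (0.3158, 0.3636, 0.3206).
So the stationary probability of Tier 1 is 0.3636.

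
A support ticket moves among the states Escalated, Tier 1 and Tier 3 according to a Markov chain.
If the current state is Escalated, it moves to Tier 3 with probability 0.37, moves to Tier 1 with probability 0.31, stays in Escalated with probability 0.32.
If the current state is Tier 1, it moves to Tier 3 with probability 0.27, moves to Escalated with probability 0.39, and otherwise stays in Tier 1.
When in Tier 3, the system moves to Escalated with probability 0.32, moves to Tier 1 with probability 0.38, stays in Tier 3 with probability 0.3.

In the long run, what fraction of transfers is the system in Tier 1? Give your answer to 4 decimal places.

Let the stationary distribution be π with π = πP and π_1 + π_2 + π_3 = 1.
π_1 = 0.32·π_1 + 0.39·π_2 + 0.32·π_3
π_2 = 0.31·π_1 + 0.34·π_2 + 0.38·π_3
Solving with the normalization constraint gives π = (0.3440, 0.3422, 0.3138).
So the stationary probability of Tier 1 is 0.3422.

0.3422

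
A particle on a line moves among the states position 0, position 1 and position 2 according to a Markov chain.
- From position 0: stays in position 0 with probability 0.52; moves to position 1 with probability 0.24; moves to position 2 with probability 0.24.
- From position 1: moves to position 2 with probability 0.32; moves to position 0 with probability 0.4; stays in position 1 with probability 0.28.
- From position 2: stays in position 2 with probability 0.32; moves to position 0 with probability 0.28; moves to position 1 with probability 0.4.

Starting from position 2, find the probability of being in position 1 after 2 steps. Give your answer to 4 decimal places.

0.3072

Sum over the intermediate state after 1 step:
P = P(position 2→position 0)·P(position 0→position 1) + P(position 2→position 1)·P(position 1→position 1) + P(position 2→position 2)·P(position 2→position 1)
  = 0.28×0.24 + 0.4×0.28 + 0.32×0.4
  = 0.0672 + 0.1120 + 0.1280 = 0.3072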